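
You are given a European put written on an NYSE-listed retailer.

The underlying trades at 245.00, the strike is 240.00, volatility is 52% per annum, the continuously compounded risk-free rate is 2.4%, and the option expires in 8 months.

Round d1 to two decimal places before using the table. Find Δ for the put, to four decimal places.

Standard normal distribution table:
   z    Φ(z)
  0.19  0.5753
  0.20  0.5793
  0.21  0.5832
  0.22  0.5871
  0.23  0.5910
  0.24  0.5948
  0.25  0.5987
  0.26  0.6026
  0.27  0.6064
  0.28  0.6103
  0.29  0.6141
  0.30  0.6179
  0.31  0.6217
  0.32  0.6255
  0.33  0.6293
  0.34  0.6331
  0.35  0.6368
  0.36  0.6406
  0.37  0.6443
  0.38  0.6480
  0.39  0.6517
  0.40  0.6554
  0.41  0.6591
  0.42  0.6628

-0.3821

σ√T = 0.52 × 0.8165 = 0.4246
d₁ = [ln(245/240) + (0.024 + 0.52²/2)·0.6667] / 0.4246 = [0.0206 + 0.1061] / 0.4246 = 0.2985 which rounds to 0.30
N(d₁) = N(0.30) = 0.6179
Δ_put = N(d₁) − 1 = 0.6179 − 1 = -0.3821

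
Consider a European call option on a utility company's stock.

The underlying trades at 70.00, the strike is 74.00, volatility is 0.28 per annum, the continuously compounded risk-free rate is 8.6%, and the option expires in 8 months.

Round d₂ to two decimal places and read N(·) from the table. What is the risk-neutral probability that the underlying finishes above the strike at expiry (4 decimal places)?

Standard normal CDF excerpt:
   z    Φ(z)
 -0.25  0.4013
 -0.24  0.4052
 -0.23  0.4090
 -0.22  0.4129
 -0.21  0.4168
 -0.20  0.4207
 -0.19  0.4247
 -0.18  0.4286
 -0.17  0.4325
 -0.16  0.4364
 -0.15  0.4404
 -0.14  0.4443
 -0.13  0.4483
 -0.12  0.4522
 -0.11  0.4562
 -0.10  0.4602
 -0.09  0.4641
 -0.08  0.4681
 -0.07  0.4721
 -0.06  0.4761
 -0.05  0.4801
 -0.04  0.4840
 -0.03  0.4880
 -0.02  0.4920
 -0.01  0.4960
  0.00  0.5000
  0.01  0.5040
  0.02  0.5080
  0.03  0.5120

σ√T = 0.28 × 0.8165 = 0.2286
d₁ = [ln(70/74) + (0.086 + 0.28²/2)·0.6667] / 0.2286 = [-0.0556 + 0.0835] / 0.2286 = 0.1220 → 0.12
d₂ = d₁ − σ√T = 0.1220 − 0.2286 = -0.1066 → -0.11
Pr(exercise) under Q = N(d₂) = 0.4562

0.4562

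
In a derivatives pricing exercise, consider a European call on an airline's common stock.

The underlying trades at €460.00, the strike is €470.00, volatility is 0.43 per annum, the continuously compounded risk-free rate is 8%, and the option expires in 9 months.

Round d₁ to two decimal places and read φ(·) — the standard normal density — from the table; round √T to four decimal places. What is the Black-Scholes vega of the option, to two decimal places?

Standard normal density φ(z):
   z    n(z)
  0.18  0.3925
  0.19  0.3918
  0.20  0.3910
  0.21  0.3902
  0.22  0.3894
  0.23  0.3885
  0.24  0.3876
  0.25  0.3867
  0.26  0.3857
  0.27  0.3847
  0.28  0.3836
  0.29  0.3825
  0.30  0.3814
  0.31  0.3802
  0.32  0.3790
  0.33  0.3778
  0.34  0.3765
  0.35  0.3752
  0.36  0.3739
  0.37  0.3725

152.37

σ√T = 0.43·√0.75 = 0.3724
ln(S/K) + (r + σ²/2)T = ln(460/470) + (0.08 + 0.43²/2)·0.75 = -0.0215 + 0.1293 = 0.1078
d₁ = 0.1078 / 0.3724 = 0.2896 → 0.29
√T = √0.75 = 0.8660
φ(d₁) = φ(0.29) = 0.3825
vega = S·φ(d₁)·√T = 460·0.3825·0.8660 = 152.3727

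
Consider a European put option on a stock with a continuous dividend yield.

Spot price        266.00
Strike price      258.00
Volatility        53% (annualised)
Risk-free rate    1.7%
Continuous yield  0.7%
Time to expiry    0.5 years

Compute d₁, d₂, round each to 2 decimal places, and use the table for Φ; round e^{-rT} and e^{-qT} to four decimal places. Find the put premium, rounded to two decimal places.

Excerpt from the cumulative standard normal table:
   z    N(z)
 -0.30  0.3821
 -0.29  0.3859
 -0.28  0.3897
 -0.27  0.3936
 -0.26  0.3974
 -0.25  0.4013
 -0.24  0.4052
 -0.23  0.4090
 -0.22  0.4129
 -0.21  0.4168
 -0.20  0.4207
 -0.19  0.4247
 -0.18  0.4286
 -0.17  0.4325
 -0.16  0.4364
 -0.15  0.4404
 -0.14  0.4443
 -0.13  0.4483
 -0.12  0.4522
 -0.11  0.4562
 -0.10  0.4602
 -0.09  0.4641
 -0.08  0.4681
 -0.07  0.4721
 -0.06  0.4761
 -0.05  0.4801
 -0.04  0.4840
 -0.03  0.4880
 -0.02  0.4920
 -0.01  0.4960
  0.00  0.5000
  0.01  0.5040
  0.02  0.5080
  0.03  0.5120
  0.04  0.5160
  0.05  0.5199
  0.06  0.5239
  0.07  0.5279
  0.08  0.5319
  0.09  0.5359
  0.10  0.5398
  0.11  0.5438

σ√T = 0.53·√0.5 = 0.3748
d₁ = [ln(266/258) + (0.017 − 0.007 + 0.53²/2)·0.5] / 0.3748 = [0.0305 + 0.0752] / 0.3748 = 0.2822 → 0.28
d₂ = d₁ − σ√T = 0.2822 − 0.3748 = -0.0926 → -0.09
exp(−qT) = exp(−0.007·0.5) = 0.9965;  exp(−rT) = exp(−0.017·0.5) = 0.9915
N(−d₂) = N(0.09) = 0.5359;  N(−d₁) = N(-0.28) = 0.3897
P = 258·0.9915·0.5359 − 266·0.9965·0.3897 = 137.0870 − 103.2974 = 33.7896

33.79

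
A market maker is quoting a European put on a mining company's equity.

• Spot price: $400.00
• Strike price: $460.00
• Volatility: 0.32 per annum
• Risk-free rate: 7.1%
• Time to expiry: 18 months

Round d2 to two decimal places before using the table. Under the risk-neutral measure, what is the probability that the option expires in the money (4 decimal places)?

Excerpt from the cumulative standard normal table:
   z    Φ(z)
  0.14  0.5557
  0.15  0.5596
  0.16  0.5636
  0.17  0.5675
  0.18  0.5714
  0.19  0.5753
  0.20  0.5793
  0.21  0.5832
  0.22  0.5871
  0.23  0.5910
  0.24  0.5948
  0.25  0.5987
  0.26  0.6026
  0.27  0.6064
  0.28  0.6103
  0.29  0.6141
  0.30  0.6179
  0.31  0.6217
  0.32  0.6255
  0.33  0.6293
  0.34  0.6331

σ√T = 0.32·√1.5 = 0.3919
d₁ = [ln(400/460) + (0.071 + 0.32²/2)·1.5] / 0.3919 = [-0.1398 + 0.1833] / 0.3919 = 0.1111 ⇒ 0.11
d₂ = d₁ − σ√T = 0.1111 − 0.3919 = -0.2808 ⇒ -0.28
Pr(exercise) under Q = N(−d₂) = N(0.28) = 0.6103

0.6103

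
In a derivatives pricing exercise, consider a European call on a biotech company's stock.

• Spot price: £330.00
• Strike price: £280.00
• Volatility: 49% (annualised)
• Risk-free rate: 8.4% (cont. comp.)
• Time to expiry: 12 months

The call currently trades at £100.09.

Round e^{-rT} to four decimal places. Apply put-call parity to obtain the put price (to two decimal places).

£27.52

e^(−rT) = e^(−0.084·1) = 0.9194
Put-call parity: C − P = S − K·e^(−rT) = 330 − 280·0.9194 = 330 − 257.4320 = 72.5680
P = C − (C − P) = 100.09 − (72.5680) = 27.5220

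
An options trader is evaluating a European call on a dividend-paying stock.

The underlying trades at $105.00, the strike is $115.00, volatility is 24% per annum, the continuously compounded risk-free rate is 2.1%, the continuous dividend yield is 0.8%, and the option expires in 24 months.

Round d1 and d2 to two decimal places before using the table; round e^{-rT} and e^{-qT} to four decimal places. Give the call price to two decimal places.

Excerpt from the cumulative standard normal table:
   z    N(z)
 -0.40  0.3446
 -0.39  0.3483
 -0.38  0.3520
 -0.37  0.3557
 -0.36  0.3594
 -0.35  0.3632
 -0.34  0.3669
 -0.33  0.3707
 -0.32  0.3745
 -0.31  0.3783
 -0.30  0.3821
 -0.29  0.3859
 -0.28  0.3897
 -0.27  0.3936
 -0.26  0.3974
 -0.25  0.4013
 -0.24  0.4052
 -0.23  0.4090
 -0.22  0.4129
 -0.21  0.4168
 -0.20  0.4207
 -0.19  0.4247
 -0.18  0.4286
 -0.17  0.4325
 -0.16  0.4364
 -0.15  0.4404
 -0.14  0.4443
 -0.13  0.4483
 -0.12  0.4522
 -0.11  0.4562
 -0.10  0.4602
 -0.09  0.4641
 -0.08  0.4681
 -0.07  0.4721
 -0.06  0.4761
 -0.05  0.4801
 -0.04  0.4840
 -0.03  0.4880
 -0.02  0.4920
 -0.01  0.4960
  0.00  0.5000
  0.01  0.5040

σ√T = 0.24·√2 = 0.3394
d₁ = [ln(105/115) + (0.021 − 0.008 + ½·0.24²)·2] / (σ√T) = (-0.0910 + 0.0836) / 0.3394 = -0.0217 ≈ -0.02
d₂ = -0.0217 − 0.3394 = -0.3611 ≈ -0.36
e^(−qT) = e^(−0.008·2) = 0.9841;  e^(−rT) = e^(−0.021·2) = 0.9589
C = 105·0.9841·N(-0.02) − 115·0.9589·N(-0.36) = 105·0.9841·0.4920 − 115·0.9589·0.3594 = 50.8386 − 39.6323 = 11.2063

$11.21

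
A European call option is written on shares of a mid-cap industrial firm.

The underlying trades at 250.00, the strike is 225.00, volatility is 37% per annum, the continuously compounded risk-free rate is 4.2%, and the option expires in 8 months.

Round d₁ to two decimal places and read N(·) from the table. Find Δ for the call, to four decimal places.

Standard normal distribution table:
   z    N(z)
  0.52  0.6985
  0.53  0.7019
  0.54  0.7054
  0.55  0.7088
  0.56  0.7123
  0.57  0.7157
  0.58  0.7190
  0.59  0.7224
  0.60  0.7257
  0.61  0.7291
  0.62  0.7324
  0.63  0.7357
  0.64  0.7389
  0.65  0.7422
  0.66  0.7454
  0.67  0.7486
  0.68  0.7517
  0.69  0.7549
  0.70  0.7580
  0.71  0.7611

σ√T = 0.37·√0.6667 = 0.3021
d₁ = [ln(250/225) + (0.042 + 0.37²/2)·0.6667] / 0.3021 = [0.1054 + 0.0736] / 0.3021 = 0.5925 → 0.59
N(d₁) = N(0.59) = 0.7224
Δ_call = N(d₁) = 0.7224

0.7224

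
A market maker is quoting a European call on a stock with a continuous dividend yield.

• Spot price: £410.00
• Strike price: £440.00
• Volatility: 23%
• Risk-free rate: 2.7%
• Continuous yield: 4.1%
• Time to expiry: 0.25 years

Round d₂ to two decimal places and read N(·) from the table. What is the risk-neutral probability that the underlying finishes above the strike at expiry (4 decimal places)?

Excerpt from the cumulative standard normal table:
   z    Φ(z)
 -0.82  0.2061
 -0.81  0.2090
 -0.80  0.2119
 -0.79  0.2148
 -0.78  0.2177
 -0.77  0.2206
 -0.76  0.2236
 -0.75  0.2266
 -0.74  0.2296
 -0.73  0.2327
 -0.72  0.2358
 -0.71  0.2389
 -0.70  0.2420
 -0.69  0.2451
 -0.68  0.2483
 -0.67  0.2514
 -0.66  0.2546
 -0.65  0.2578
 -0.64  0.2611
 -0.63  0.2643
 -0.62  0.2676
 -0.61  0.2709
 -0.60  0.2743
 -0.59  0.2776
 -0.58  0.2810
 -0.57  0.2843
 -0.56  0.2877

0.2420

σ√T = 0.23 × 0.5000 = 0.1150
ln(S/K) + (r − q + σ²/2)T = ln(410/440) + (0.027 − 0.041 + 0.23²/2)·0.25 = -0.0706 + 0.0031 = -0.0675
d₁ = -0.0675 / 0.1150 = -0.5870 ≈ -0.59
d₂ = d₁ − σ√T = -0.5870 − 0.1150 = -0.7020 ≈ -0.70
Pr(exercise) under Q = N(d₂) = 0.2420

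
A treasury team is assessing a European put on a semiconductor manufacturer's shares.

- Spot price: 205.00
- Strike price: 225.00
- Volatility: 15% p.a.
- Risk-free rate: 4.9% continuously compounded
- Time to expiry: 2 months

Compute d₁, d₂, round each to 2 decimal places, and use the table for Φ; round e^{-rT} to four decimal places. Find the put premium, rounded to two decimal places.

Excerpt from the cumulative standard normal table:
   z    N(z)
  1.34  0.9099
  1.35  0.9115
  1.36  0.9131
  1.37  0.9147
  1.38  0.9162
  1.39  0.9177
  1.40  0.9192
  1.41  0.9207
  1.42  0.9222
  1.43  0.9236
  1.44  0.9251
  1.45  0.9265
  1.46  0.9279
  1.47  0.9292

18.63

σ√T = 0.15 × 0.4082 = 0.0612
d₁ = [ln(205/225) + (0.049 + 0.15²/2)·0.1667] / 0.0612 = [-0.0931 + 0.0100] / 0.0612 = -1.3562 which rounds to -1.36
d₂ = d₁ − σ√T = -1.3562 − 0.0612 = -1.4174 which rounds to -1.42
e^(−rT) = e^(−0.049·0.1667) = 0.9919
P = 225·0.9919·N(1.42) − 205·N(1.36) = 225·0.9919·0.9222 − 205·0.9131 = 205.8143 − 187.1855 = 18.6288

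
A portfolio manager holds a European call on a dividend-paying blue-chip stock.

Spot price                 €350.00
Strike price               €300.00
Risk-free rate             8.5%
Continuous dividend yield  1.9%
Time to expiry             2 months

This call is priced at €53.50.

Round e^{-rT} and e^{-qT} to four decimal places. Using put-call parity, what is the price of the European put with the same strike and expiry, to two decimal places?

exp(−qT) = exp(−0.019·0.1667) = 0.9968;  exp(−rT) = exp(−0.085·0.1667) = 0.9859
Put-call parity: C − P = S·e^(−qT) − K·e^(−rT) = 350·0.9968 − 300·0.9859 = 348.8800 − 295.7700 = 53.1100
P = C − (C − P) = 53.50 − (53.1100) = 0.3900

€0.39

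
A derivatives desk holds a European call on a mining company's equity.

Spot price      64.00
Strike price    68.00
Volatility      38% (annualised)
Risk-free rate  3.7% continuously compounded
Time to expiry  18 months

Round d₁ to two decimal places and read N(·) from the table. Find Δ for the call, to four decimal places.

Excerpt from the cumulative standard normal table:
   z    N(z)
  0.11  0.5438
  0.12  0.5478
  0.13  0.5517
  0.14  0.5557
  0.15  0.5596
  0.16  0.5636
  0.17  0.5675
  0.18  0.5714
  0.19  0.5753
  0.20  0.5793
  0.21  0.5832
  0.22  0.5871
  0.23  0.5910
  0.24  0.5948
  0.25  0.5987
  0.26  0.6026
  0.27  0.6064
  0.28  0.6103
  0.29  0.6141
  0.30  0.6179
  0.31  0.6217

T = 1.5;  σ√T = 0.4654
d₁ = [ln(64/68) + (0.037 + 0.38²/2)·1.5] / 0.4654 = [-0.0606 + 0.1638] / 0.4654 = 0.2217 ≈ 0.22
N(d₁) = N(0.22) = 0.5871
Δ_call = N(d₁) = 0.5871

0.5871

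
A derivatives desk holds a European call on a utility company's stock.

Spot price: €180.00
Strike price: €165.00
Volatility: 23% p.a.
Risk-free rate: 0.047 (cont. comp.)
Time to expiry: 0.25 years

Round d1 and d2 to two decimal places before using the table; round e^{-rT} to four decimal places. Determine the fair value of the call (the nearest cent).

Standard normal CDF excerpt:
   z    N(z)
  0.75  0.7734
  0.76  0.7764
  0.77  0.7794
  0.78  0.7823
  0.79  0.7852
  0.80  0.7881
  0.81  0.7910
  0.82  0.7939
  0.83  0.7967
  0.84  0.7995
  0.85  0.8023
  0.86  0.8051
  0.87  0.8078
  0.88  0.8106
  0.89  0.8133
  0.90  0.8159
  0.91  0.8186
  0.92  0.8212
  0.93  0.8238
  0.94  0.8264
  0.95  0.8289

€19.30

σ√T = 0.23 × 0.5000 = 0.1150
d₁ = [ln(180/165) + (0.047 + 0.23²/2)·0.25] / 0.1150 = [0.0870 + 0.0184] / 0.1150 = 0.9163 which rounds to 0.92
d₂ = d₁ − σ√T = 0.9163 − 0.1150 = 0.8013 which rounds to 0.80
e^(−rT) = e^(−0.047·0.25) = 0.9883
C = 180·N(0.92) − 165·0.9883·N(0.80) = 180·0.8212 − 165·0.9883·0.7881 = 147.8160 − 128.5151 = 19.3009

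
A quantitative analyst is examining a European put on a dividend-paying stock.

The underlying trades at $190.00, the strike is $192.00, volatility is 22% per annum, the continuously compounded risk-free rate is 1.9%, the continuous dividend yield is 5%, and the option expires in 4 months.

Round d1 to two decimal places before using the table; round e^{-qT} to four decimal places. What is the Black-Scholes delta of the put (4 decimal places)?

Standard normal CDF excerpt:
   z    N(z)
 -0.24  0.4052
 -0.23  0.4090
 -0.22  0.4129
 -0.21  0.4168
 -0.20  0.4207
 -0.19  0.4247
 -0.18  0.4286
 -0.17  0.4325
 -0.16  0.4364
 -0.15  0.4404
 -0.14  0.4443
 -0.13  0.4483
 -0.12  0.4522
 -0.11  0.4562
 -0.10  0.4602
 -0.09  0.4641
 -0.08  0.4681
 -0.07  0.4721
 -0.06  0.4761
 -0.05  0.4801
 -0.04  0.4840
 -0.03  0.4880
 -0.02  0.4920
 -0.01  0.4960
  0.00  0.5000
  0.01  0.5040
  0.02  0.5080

-0.5309

σ√T = 0.22·√0.3333 = 0.1270
d₁ = [ln(190/192) + (0.019 − 0.05 + 0.22²/2)·0.3333] / 0.1270 = [-0.0105 − 0.0023] / 0.1270 = -0.1003 ≈ -0.10
N(d₁) = N(-0.10) = 0.4602
Δ_put = exp(−qT)·(N(d₁) − 1) = 0.9835·(0.4602 − 1) = -0.5309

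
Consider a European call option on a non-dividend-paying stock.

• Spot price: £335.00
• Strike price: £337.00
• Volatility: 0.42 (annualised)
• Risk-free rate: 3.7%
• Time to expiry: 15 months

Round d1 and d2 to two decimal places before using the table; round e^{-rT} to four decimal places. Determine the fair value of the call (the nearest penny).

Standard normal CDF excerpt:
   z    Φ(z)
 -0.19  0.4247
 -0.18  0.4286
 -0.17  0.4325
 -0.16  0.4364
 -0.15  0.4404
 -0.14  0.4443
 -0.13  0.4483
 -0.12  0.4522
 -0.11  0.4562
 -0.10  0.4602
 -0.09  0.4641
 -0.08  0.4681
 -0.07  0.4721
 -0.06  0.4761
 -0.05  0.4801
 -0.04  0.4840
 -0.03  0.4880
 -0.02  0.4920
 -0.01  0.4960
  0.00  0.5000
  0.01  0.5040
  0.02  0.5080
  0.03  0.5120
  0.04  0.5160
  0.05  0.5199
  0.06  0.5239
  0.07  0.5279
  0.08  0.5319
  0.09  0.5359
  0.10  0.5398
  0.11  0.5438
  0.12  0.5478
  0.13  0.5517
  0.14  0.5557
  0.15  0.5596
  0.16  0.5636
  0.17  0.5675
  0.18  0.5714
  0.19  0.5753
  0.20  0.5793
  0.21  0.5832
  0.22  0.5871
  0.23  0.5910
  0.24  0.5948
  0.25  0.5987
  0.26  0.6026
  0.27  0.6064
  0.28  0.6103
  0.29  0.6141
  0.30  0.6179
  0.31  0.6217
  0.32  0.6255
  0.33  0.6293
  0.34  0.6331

£67.84

σ√T = 0.42·√1.25 = 0.4696
ln(S/K) + (r + σ²/2)T = ln(335/337) + (0.037 + 0.42²/2)·1.25 = -0.0060 + 0.1565 = 0.1505
d₁ = 0.1505 / 0.4696 = 0.3206 ⇒ 0.32
d₂ = d₁ − σ√T = 0.3206 − 0.4696 = -0.1490 ⇒ -0.15
exp(−rT) = exp(−0.037·1.25) = 0.9548
N(d₁) = N(0.32) = 0.6255;  N(d₂) = N(-0.15) = 0.4404
C = 335·0.6255 − 337·0.9548·0.4404 = 209.5425 − 141.7065 = 67.8360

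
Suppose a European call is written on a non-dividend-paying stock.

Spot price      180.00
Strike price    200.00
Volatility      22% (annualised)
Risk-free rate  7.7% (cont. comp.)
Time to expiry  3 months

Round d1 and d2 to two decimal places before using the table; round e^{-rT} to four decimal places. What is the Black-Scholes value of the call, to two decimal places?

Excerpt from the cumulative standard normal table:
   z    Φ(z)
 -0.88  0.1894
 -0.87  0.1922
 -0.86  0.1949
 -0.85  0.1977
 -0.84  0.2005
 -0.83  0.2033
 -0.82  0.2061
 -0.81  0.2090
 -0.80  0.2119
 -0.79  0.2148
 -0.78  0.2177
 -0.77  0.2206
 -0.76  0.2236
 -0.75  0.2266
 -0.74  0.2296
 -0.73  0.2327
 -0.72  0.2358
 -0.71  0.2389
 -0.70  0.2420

2.55

σ√T = 0.22·√0.25 = 0.1100
d₁ = [ln(180/200) + (0.077 + ½·0.22²)·0.25] / (σ√T) = (-0.1054 + 0.0253) / 0.1100 = -0.7278 ≈ -0.73
d₂ = -0.7278 − 0.1100 = -0.8378 ≈ -0.84
e^(−rT) = e^(−0.077·0.25) = 0.9809
N(d₁) = N(-0.73) = 0.2327;  N(d₂) = N(-0.84) = 0.2005
C = 180·0.2327 − 200·0.9809·0.2005 = 41.8860 − 39.3341 = 2.5519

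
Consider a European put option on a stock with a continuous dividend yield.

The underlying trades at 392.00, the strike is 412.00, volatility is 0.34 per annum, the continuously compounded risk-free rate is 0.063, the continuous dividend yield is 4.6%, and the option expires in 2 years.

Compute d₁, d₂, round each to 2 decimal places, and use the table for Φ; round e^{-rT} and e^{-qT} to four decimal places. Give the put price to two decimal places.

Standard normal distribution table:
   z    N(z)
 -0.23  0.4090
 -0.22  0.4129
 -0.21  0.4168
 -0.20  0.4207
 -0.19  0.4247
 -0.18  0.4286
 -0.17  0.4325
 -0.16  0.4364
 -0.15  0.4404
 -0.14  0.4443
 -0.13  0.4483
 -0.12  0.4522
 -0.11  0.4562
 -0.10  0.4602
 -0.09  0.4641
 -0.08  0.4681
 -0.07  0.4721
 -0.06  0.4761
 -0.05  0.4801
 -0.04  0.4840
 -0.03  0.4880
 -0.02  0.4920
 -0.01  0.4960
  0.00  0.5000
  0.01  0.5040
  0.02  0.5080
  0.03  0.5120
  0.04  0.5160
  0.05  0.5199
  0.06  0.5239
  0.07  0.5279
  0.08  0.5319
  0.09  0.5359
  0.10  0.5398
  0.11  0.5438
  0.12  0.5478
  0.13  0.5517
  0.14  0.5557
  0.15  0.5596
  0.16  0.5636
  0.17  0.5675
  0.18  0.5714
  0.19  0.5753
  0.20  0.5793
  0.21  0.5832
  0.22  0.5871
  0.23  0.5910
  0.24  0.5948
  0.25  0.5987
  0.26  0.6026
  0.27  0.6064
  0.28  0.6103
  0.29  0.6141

σ√T = 0.34·√2 = 0.4808
ln(S/K) + (r − q + σ²/2)T = ln(392/412) + (0.063 − 0.046 + 0.34²/2)·2 = -0.0498 + 0.1496 = 0.0998
d₁ = 0.0998 / 0.4808 = 0.2076 ⇒ 0.21
d₂ = d₁ − σ√T = 0.2076 − 0.4808 = -0.2732 ⇒ -0.27
e^(−qT) = e^(−0.046·2) = 0.9121;  e^(−rT) = e^(−0.063·2) = 0.8816
N(−d₂) = N(0.27) = 0.6064;  N(−d₁) = N(-0.21) = 0.4168
P = 412·0.8816·0.6064 − 392·0.9121·0.4168 = 220.2561 − 149.0240 = 71.2321

71.23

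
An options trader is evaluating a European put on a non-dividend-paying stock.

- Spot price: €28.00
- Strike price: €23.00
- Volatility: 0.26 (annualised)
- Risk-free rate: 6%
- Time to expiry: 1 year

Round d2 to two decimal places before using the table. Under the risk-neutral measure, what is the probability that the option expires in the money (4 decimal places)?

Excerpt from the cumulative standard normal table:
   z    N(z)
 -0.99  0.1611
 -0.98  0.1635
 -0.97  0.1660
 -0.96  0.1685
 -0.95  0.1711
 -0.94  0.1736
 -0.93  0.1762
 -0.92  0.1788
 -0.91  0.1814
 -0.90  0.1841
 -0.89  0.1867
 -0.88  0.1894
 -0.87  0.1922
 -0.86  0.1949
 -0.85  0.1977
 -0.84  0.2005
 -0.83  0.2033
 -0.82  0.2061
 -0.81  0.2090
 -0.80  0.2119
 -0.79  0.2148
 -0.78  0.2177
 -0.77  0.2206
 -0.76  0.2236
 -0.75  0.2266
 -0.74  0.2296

0.1949

σ√T = 0.26·√1 = 0.2600
d₁ = [ln(28/23) + (0.06 + 0.26²/2)·1] / 0.2600 = [0.1967 + 0.0938] / 0.2600 = 1.1173 ⇒ 1.12
d₂ = d₁ − σ√T = 1.1173 − 0.2600 = 0.8573 ⇒ 0.86
Pr(exercise) under Q = N(−d₂) = N(-0.86) = 0.1949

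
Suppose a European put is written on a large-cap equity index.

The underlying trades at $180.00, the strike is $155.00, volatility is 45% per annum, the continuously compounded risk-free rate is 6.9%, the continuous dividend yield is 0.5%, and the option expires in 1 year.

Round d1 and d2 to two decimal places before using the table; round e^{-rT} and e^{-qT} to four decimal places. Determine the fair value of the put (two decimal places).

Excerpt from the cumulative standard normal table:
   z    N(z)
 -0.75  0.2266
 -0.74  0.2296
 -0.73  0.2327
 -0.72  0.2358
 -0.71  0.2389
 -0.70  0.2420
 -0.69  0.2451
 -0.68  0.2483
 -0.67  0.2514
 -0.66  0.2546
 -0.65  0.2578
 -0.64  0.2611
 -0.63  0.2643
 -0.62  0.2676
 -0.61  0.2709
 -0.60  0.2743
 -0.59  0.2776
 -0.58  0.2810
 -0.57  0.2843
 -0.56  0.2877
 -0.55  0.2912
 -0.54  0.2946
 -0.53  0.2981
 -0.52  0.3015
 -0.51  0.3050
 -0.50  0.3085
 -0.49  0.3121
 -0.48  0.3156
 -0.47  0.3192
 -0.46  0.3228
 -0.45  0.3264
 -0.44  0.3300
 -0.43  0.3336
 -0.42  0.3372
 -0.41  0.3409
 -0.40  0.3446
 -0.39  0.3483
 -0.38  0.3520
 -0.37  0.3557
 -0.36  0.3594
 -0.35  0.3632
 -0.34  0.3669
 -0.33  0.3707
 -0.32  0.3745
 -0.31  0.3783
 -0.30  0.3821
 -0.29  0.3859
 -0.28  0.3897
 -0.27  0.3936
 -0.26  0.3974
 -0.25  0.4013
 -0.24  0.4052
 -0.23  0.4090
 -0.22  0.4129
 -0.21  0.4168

σ√T = 0.45·√1 = 0.4500
d₁ = [ln(180/155) + (0.069 − 0.005 + 0.45²/2)·1] / 0.4500 = [0.1495 + 0.1653] / 0.4500 = 0.6995 ⇒ 0.70
d₂ = d₁ − σ√T = 0.6995 − 0.4500 = 0.2495 ⇒ 0.25
e^(−qT) = e^(−0.005·1) = 0.9950;  e^(−rT) = e^(−0.069·1) = 0.9333
N(−d₂) = N(-0.25) = 0.4013;  N(−d₁) = N(-0.70) = 0.2420
P = 155·0.9333·0.4013 − 180·0.9950·0.2420 = 58.0527 − 43.3422 = 14.7105

$14.71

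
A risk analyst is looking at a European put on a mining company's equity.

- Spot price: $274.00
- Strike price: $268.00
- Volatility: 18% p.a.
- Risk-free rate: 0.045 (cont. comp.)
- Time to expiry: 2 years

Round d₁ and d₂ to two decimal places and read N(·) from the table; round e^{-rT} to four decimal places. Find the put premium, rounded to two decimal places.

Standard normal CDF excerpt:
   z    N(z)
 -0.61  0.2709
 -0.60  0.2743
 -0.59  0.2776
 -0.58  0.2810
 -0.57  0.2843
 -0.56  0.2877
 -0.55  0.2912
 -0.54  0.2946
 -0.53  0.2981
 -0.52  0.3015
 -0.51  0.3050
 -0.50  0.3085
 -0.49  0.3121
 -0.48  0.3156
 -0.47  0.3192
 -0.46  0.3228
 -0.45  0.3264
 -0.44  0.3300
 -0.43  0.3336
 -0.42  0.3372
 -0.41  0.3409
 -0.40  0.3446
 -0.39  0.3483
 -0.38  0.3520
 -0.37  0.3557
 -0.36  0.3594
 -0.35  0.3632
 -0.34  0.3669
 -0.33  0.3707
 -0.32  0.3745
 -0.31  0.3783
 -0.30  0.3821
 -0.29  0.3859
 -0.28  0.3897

T = 2;  σ√T = 0.2546
d₁ = [ln(274/268) + (0.045 + ½·0.18²)·2] / (σ√T) = (0.0221 + 0.1224) / 0.2546 = 0.5678 → 0.57
d₂ = 0.5678 − 0.2546 = 0.3133 → 0.31
e^(−rT) = e^(−0.045·2) = 0.9139
N(−d₂) = N(-0.31) = 0.3783;  N(−d₁) = N(-0.57) = 0.2843
P = 268·0.9139·0.3783 − 274·0.2843 = 92.6552 − 77.8982 = 14.7570

$14.76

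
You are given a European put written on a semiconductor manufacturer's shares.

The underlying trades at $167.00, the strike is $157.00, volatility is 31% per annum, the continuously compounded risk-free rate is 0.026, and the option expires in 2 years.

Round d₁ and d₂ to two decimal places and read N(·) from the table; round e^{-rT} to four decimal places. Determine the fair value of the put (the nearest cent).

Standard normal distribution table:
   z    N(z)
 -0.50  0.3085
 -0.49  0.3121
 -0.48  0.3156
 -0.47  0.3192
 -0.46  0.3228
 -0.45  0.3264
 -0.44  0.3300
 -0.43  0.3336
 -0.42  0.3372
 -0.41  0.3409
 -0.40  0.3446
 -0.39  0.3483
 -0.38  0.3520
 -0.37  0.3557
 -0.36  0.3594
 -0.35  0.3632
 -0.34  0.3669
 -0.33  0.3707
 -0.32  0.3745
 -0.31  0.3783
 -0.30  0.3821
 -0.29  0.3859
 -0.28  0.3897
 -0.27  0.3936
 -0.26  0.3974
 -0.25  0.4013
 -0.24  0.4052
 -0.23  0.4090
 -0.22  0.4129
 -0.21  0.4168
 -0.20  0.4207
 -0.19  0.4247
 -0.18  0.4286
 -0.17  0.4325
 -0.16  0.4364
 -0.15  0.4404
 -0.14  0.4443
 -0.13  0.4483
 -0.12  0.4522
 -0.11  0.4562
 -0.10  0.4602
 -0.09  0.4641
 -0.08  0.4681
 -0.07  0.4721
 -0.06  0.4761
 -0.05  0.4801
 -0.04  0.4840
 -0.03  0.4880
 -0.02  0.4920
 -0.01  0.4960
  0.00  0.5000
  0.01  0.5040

σ√T = 0.31 × 1.4142 = 0.4384
ln(S/K) + (r + σ²/2)T = ln(167/157) + (0.026 + 0.31²/2)·2 = 0.0617 + 0.1481 = 0.2098
d₁ = 0.2098 / 0.4384 = 0.4787 ≈ 0.48
d₂ = d₁ − σ√T = 0.4787 − 0.4384 = 0.0403 ≈ 0.04
exp(−rT) = exp(−0.026·2) = 0.9493
N(−d₂) = N(-0.04) = 0.4840;  N(−d₁) = N(-0.48) = 0.3156
P = 157·0.9493·0.4840 − 167·0.3156 = 72.1354 − 52.7052 = 19.4302

$19.43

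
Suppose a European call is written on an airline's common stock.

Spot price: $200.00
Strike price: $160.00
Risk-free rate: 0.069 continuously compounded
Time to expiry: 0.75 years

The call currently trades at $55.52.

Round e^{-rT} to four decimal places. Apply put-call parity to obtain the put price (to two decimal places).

e^(−rT) = e^(−0.069·0.75) = 0.9496
Put-call parity: C − P = S − K·e^(−rT) = 200 − 160·0.9496 = 200 − 151.9360 = 48.0640
P = C − (C − P) = 55.52 − (48.0640) = 7.4560

$7.46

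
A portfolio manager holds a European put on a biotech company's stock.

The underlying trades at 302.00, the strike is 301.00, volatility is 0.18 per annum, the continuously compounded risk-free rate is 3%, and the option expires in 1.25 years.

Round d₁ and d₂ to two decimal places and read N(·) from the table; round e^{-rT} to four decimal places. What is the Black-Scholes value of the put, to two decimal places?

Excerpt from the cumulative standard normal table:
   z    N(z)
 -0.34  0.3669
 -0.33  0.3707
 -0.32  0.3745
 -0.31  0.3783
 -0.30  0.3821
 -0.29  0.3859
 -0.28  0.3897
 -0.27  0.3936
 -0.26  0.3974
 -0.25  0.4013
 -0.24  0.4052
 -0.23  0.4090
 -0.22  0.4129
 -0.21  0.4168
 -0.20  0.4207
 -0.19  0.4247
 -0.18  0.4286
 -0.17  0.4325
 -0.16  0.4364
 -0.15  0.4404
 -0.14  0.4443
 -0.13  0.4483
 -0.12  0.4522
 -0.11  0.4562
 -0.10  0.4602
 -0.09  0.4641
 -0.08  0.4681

σ√T = 0.18 × 1.1180 = 0.2012
d₁ = [ln(302/301) + (0.03 + 0.18²/2)·1.25] / 0.2012 = [0.0033 + 0.0577] / 0.2012 = 0.3034 which rounds to 0.30
d₂ = d₁ − σ√T = 0.3034 − 0.2012 = 0.1022 which rounds to 0.10
e^(−rT) = e^(−0.03·1.25) = 0.9632
N(−d₂) = N(-0.10) = 0.4602;  N(−d₁) = N(-0.30) = 0.3821
P = 301·0.9632·0.4602 − 302·0.3821 = 133.4227 − 115.3942 = 18.0285

18.03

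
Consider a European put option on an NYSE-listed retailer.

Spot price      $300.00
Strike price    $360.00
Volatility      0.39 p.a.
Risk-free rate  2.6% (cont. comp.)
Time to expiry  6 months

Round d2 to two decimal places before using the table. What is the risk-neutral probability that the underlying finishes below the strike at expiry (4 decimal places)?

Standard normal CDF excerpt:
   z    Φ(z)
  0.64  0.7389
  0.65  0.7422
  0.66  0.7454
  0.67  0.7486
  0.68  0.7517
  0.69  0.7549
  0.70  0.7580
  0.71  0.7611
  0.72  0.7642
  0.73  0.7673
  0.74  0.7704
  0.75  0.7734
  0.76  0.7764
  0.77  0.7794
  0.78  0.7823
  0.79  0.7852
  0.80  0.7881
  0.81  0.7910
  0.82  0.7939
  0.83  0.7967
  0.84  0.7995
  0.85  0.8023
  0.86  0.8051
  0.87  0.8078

σ√T = 0.39·√0.5 = 0.2758
d₁ = [ln(300/360) + (0.026 + 0.39²/2)·0.5] / 0.2758 = [-0.1823 + 0.0510] / 0.2758 = -0.4761 ≈ -0.48
d₂ = d₁ − σ√T = -0.4761 − 0.2758 = -0.7519 ≈ -0.75
Pr(exercise) under Q = N(−d₂) = N(0.75) = 0.7734

0.7734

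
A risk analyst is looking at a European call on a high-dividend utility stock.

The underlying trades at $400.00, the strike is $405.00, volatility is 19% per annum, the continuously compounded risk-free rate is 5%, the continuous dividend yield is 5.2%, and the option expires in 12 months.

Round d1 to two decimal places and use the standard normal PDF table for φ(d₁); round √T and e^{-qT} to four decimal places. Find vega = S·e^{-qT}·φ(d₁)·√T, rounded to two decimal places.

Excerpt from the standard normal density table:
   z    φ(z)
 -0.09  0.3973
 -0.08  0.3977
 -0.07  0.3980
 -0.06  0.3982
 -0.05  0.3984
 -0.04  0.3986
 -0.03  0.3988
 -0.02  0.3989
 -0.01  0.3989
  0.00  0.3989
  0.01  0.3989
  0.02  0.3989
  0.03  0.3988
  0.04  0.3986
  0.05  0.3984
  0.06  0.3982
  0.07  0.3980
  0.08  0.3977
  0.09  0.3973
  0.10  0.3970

151.47

σ√T = 0.19·√1 = 0.1900
d₁ = [ln(400/405) + (0.05 − 0.052 + 0.19²/2)·1] / 0.1900 = [-0.0124 + 0.0161] / 0.1900 = 0.0191 → 0.02
√T = √1 = 1.0000
φ(d₁) = φ(0.02) = 0.3989
exp(−qT) = exp(−0.052·1) = 0.9493
vega = S·exp(−qT)·φ(d₁)·√T = 400·0.9493·0.3989·1.0000 = 151.4703
(The put has the same vega.)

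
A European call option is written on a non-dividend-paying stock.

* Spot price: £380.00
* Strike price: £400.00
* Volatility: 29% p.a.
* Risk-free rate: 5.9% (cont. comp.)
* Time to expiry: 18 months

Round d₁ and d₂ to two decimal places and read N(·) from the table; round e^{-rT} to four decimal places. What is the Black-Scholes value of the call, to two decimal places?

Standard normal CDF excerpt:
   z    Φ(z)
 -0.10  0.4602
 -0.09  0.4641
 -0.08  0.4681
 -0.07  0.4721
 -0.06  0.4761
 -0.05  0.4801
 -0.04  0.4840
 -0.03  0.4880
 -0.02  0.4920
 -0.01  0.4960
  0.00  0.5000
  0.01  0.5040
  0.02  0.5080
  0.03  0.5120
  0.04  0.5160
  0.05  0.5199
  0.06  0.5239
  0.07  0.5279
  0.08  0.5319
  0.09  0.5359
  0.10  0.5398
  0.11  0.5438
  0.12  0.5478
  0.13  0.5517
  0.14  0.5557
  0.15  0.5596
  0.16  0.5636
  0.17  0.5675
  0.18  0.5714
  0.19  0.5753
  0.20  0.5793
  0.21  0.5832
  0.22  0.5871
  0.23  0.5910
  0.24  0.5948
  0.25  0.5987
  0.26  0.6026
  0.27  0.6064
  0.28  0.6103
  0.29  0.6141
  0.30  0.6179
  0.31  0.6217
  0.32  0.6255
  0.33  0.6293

σ√T = 0.29 × 1.2247 = 0.3552
ln(S/K) + (r + σ²/2)T = ln(380/400) + (0.059 + 0.29²/2)·1.5 = -0.0513 + 0.1516 = 0.1003
d₁ = 0.1003 / 0.3552 = 0.2823 which rounds to 0.28
d₂ = d₁ − σ√T = 0.2823 − 0.3552 = -0.0728 which rounds to -0.07
e^(−rT) = e^(−0.059·1.5) = 0.9153
N(d₁) = N(0.28) = 0.6103;  N(d₂) = N(-0.07) = 0.4721
C = 380·0.6103 − 400·0.9153·0.4721 = 231.9140 − 172.8453 = 59.0687

£59.07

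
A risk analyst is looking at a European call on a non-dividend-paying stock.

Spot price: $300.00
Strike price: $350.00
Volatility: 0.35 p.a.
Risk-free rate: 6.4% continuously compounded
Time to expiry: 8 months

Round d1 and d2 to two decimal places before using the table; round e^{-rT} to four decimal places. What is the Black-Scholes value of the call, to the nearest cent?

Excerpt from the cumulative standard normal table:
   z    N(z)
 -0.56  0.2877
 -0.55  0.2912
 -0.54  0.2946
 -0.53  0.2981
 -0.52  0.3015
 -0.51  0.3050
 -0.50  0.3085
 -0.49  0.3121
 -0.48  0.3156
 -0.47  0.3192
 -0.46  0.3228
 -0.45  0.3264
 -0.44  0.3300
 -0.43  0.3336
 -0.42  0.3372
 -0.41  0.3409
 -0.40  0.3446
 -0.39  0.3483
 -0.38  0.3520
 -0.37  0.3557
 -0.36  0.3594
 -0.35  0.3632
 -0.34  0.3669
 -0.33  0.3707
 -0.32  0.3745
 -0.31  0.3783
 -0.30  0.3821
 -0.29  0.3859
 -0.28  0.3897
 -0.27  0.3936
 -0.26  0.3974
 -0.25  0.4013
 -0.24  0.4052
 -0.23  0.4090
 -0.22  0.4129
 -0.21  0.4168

σ√T = 0.35 × 0.8165 = 0.2858
ln(S/K) + (r + σ²/2)T = ln(300/350) + (0.064 + 0.35²/2)·0.6667 = -0.1542 + 0.0835 = -0.0707
d₁ = -0.0707 / 0.2858 = -0.2472 → -0.25
d₂ = d₁ − σ√T = -0.2472 − 0.2858 = -0.5330 → -0.53
e^(−rT) = e^(−0.064·0.6667) = 0.9582
N(d₁) = N(-0.25) = 0.4013;  N(d₂) = N(-0.53) = 0.2981
C = 300·0.4013 − 350·0.9582·0.2981 = 120.3900 − 99.9738 = 20.4162

$20.42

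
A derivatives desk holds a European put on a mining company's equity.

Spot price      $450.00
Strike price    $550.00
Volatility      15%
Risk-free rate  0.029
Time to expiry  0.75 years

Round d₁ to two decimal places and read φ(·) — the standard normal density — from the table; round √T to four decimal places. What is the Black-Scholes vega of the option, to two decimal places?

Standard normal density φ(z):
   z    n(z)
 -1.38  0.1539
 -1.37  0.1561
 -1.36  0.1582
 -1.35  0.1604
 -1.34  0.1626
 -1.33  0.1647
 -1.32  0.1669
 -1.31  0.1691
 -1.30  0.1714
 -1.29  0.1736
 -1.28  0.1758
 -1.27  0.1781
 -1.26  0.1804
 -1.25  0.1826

σ√T = 0.15 × 0.8660 = 0.1299
ln(S/K) + (r + σ²/2)T = ln(450/550) + (0.029 + 0.15²/2)·0.75 = -0.2007 + 0.0302 = -0.1705
d₁ = -0.1705 / 0.1299 = -1.3124 ≈ -1.31
√T = √0.75 = 0.8660
φ(d₁) = φ(-1.31) = 0.1691
vega = S·φ(d₁)·√T = 450·0.1691·0.8660 = 65.8983

65.90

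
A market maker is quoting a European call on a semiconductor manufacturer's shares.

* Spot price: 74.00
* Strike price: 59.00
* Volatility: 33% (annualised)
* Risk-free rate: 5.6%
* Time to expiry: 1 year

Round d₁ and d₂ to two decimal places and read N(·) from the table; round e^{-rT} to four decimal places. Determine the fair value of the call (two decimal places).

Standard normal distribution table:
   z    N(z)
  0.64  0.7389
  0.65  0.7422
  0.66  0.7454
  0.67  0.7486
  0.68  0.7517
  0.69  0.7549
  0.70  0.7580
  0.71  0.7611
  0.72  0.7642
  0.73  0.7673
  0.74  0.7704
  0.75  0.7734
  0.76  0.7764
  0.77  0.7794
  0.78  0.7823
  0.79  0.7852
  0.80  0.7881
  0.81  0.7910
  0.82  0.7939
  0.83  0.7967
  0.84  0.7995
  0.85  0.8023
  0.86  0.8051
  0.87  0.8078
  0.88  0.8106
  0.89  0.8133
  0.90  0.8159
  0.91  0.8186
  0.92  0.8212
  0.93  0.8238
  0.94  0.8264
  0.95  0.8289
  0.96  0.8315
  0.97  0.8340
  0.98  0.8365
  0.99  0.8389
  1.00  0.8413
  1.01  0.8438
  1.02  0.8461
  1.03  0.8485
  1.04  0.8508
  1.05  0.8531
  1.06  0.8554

20.50

σ√T = 0.33·√1 = 0.3300
d₁ = [ln(74/59) + (0.056 + 0.33²/2)·1] / 0.3300 = [0.2265 + 0.1105] / 0.3300 = 1.0211 → 1.02
d₂ = d₁ − σ√T = 1.0211 − 0.3300 = 0.6911 → 0.69
exp(−rT) = exp(−0.056·1) = 0.9455
N(d₁) = N(1.02) = 0.8461;  N(d₂) = N(0.69) = 0.7549
C = 74·0.8461 − 59·0.9455·0.7549 = 62.6114 − 42.1117 = 20.4997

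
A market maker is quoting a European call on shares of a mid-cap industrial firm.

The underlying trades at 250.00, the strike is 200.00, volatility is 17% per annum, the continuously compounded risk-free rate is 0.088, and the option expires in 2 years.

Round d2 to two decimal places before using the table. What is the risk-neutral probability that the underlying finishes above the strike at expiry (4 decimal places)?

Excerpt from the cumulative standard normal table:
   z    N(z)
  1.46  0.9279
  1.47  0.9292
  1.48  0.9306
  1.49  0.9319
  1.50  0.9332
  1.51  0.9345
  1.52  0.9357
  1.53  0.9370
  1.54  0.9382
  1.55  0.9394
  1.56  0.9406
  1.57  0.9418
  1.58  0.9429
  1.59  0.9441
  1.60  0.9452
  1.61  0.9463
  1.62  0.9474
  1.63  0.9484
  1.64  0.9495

0.9382

σ√T = 0.17 × 1.4142 = 0.2404
d₁ = [ln(250/200) + (0.088 + ½·0.17²)·2] / (σ√T) = (0.2231 + 0.2049) / 0.2404 = 1.7804 which rounds to 1.78
d₂ = 1.7804 − 0.2404 = 1.5400 which rounds to 1.54
Pr(exercise) under Q = N(d₂) = 0.9382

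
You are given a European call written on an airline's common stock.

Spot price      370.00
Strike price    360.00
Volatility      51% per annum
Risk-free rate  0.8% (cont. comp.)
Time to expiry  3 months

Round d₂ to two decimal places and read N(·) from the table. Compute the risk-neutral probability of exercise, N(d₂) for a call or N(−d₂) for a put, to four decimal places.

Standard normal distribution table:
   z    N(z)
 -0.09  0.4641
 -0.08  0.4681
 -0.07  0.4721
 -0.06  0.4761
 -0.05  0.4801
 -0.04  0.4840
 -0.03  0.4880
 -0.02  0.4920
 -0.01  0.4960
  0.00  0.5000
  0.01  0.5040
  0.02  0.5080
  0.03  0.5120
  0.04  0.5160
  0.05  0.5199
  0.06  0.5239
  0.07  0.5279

σ√T = 0.51·√0.25 = 0.2550
d₁ = [ln(370/360) + (0.008 + ½·0.51²)·0.25] / (σ√T) = (0.0274 + 0.0345) / 0.2550 = 0.2428 ≈ 0.24
d₂ = 0.2428 − 0.2550 = -0.0122 ≈ -0.01
Pr(exercise) under Q = N(d₂) = 0.4960

0.4960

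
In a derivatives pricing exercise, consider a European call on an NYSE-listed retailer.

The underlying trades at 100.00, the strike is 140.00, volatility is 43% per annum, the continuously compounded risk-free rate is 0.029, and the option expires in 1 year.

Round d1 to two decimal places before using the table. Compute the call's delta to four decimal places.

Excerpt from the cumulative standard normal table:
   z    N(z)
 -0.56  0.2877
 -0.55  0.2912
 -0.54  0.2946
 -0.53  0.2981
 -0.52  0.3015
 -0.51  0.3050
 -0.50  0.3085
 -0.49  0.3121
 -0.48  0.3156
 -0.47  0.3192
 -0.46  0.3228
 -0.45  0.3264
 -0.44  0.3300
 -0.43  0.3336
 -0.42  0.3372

T = 1;  σ√T = 0.4300
d₁ = [ln(100/140) + (0.029 + 0.43²/2)·1] / 0.4300 = [-0.3365 + 0.1214] / 0.4300 = -0.5001 ≈ -0.50
N(d₁) = N(-0.50) = 0.3085
Δ_call = N(d₁) = 0.3085

0.3085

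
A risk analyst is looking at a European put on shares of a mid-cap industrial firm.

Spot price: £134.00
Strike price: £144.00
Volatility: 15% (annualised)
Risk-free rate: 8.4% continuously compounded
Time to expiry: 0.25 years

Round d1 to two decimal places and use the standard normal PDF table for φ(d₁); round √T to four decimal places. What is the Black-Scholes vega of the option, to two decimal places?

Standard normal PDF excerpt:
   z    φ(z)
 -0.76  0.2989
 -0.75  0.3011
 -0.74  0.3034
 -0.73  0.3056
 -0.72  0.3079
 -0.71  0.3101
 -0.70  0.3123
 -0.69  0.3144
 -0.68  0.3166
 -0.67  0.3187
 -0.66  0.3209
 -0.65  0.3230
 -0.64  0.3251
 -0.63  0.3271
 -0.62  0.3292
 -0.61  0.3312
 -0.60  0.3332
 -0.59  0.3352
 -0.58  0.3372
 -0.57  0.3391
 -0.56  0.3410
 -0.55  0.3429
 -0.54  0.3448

21.78

σ√T = 0.15·√0.25 = 0.0750
d₁ = [ln(134/144) + (0.084 + 0.15²/2)·0.25] / 0.0750 = [-0.0720 + 0.0238] / 0.0750 = -0.6421 ⇒ -0.64
√T = √0.25 = 0.5000
φ(d₁) = φ(-0.64) = 0.3251
vega = S·φ(d₁)·√T = 134·0.3251·0.5000 = 21.7817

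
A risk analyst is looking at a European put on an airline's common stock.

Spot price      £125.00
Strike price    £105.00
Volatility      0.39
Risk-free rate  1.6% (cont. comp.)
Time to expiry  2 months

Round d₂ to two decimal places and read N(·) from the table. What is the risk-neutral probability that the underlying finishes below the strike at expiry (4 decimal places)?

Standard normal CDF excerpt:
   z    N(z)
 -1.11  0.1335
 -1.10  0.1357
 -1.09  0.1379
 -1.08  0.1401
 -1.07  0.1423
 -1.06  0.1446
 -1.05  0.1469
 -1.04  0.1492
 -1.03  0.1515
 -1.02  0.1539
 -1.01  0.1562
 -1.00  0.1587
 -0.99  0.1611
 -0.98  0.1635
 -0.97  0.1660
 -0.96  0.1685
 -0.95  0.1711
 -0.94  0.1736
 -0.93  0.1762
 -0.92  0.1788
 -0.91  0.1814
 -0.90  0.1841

T = 0.1667;  σ√T = 0.1592
d₁ = [ln(125/105) + (0.016 + 0.39²/2)·0.1667] / 0.1592 = [0.1744 + 0.0153] / 0.1592 = 1.1914 which rounds to 1.19
d₂ = d₁ − σ√T = 1.1914 − 0.1592 = 1.0322 which rounds to 1.03
Risk-neutral Pr[S_T < K] = N(−d₂) = N(-1.03) = 0.1515

0.1515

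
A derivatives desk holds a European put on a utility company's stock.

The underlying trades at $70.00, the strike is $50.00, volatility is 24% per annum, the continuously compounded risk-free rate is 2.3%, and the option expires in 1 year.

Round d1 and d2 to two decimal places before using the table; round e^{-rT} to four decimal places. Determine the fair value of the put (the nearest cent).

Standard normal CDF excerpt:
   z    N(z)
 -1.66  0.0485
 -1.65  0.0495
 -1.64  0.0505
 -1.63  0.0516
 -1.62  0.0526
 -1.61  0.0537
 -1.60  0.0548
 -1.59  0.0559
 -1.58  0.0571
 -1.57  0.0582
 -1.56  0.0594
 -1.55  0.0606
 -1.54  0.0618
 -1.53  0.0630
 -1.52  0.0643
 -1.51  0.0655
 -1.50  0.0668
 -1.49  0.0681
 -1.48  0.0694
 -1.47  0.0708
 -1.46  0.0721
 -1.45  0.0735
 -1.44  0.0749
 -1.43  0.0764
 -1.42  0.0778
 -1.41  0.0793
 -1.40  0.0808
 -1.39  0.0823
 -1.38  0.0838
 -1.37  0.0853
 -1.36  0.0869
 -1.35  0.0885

T = 1;  σ√T = 0.2400
d₁ = [ln(70/50) + (0.023 + 0.24²/2)·1] / 0.2400 = [0.3365 + 0.0518] / 0.2400 = 1.6178 ≈ 1.62
d₂ = d₁ − σ√T = 1.6178 − 0.2400 = 1.3778 ≈ 1.38
exp(−rT) = exp(−0.023·1) = 0.9773
P = 50·0.9773·N(-1.38) − 70·N(-1.62) = 50·0.9773·0.0838 − 70·0.0526 = 4.0949 − 3.6820 = 0.4129

$0.41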